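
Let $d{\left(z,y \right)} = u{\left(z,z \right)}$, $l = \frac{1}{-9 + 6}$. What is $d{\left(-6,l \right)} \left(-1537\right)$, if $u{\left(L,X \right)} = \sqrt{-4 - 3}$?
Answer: $- 1537 i \sqrt{7} \approx - 4066.5 i$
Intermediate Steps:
$u{\left(L,X \right)} = i \sqrt{7}$ ($u{\left(L,X \right)} = \sqrt{-7} = i \sqrt{7}$)
$l = - \frac{1}{3}$ ($l = \frac{1}{-3} = - \frac{1}{3} \approx -0.33333$)
$d{\left(z,y \right)} = i \sqrt{7}$
$d{\left(-6,l \right)} \left(-1537\right) = i \sqrt{7} \left(-1537\right) = - 1537 i \sqrt{7}$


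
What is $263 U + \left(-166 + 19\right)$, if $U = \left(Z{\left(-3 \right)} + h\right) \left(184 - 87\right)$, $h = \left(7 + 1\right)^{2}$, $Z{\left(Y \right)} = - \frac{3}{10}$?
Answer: $\frac{16249037}{10} \approx 1.6249 \cdot 10^{6}$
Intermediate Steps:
$Z{\left(Y \right)} = - \frac{3}{10}$ ($Z{\left(Y \right)} = \left(-3\right) \frac{1}{10} = - \frac{3}{10}$)
$h = 64$ ($h = 8^{2} = 64$)
$U = \frac{61789}{10}$ ($U = \left(- \frac{3}{10} + 64\right) \left(184 - 87\right) = \frac{637}{10} \cdot 97 = \frac{61789}{10} \approx 6178.9$)
$263 U + \left(-166 + 19\right) = 263 \cdot \frac{61789}{10} + \left(-166 + 19\right) = \frac{16250507}{10} - 147 = \frac{16249037}{10}$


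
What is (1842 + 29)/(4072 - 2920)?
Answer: 1871/1152 ≈ 1.6241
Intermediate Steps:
(1842 + 29)/(4072 - 2920) = 1871/1152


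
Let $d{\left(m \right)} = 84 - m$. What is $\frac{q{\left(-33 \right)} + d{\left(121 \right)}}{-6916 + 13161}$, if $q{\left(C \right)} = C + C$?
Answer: $- \frac{103}{6245} \approx -0.016493$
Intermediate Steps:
$q{\left(C \right)} = 2 C$
$\frac{q{\left(-33 \right)} + d{\left(121 \right)}}{-6916 + 13161} = \frac{2 \left(-33\right) + \left(84 - 121\right)}{-6916 + 13161} = \frac{-66 + \left(84 - 121\right)}{6245} = \left(-66 - 37\right) \frac{1}{6245} = \left(-103\right) \frac{1}{6245} = - \frac{103}{6245}$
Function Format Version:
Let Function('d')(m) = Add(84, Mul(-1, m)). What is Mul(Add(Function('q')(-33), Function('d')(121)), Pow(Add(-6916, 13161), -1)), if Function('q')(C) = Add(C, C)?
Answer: Rational(-103, 6245) ≈ -0.016493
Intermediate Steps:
Function('q')(C) = Mul(2, C)
Mul(Add(Function('q')(-33), Function('d')(121)), Pow(Add(-6916, 13161), -1)) = Mul(Add(Mul(2, -33), Add(84, Mul(-1, 121))), Pow(Add(-6916, 13161), -1)) = Mul(Add(-66, Add(84, -121)), Pow(6245, -1)) = Mul(Add(-66, -37), Rational(1, 6245)) = Mul(-103, Rational(1, 6245)) = Rational(-103, 6245)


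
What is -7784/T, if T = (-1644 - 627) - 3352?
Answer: 7784/5623 ≈ 1.3843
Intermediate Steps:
T = -5623 (T = -2271 - 3352 = -5623)
-7784/T = -7784/(-5623) = -7784*(-1/5623) = 7784/5623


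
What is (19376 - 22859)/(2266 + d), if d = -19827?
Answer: 3483/17561 ≈ 0.19834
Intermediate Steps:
(19376 - 22859)/(2266 + d) = (19376 - 22859)/(2266 - 19827) = -3483/(-17561) = -3483*(-1/17561) = 3483/17561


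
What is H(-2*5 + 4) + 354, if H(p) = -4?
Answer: 350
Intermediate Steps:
H(-2*5 + 4) + 354 = -4 + 354 = 350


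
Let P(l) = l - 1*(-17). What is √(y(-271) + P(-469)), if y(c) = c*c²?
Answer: I*√19902963 ≈ 4461.3*I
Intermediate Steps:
P(l) = 17 + l (P(l) = l + 17 = 17 + l)
y(c) = c³
√(y(-271) + P(-469)) = √((-271)³ + (17 - 469)) = √(-19902511 - 452) = √(-19902963) = I*√19902963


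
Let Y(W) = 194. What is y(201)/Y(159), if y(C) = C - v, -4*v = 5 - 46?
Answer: 763/776 ≈ 0.98325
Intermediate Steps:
v = 41/4 (v = -(5 - 46)/4 = -1/4*(-41) = 41/4 ≈ 10.250)
y(C) = -41/4 + C (y(C) = C - 1*41/4 = C - 41/4 = -41/4 + C)
y(201)/Y(159) = (-41/4 + 201)/194 = (763/4)*(1/194) = 763/776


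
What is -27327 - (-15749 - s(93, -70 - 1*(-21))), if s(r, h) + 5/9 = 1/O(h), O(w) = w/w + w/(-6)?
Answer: -5731331/495 ≈ -11578.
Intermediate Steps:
O(w) = 1 - w/6 (O(w) = 1 + w*(-⅙) = 1 - w/6)
s(r, h) = -5/9 + 1/(1 - h/6)
-27327 - (-15749 - s(93, -70 - 1*(-21))) = -27327 - (-15749 - (-24 - 5*(-70 - 1*(-21)))/(9*(-6 + (-70 - 1*(-21))))) = -27327 - (-15749 - (-24 - 5*(-70 + 21))/(9*(-6 + (-70 + 21)))) = -27327 - (-15749 - (-24 - 5*(-49))/(9*(-6 - 49))) = -27327 - (-15749 - (-24 + 245)/(9*(-55))) = -27327 - (-15749 - (-1)*221/(9*55)) = -27327 - (-15749 - 1*(-221/495)) = -27327 - (-15749 + 221/495) = -27327 - 1*(-7795534/495) = -27327 + 7795534/495 = -5731331/495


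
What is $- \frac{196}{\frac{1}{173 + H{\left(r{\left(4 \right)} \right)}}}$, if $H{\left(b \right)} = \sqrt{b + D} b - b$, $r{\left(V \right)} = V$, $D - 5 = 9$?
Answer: $-33124 - 2352 \sqrt{2} \approx -36450.0$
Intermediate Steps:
$D = 14$ ($D = 5 + 9 = 14$)
$H{\left(b \right)} = - b + b \sqrt{14 + b}$ ($H{\left(b \right)} = \sqrt{b + 14} b - b = \sqrt{14 + b} b - b = b \sqrt{14 + b} - b = - b + b \sqrt{14 + b}$)
$- \frac{196}{\frac{1}{173 + H{\left(r{\left(4 \right)} \right)}}} = - \frac{196}{\frac{1}{173 + 4 \left(-1 + \sqrt{14 + 4}\right)}} = - \frac{196}{\frac{1}{173 + 4 \left(-1 + \sqrt{18}\right)}} = - \frac{196}{\frac{1}{173 + 4 \left(-1 + 3 \sqrt{2}\right)}} = - \frac{196}{\frac{1}{173 - \left(4 - 12 \sqrt{2}\right)}} = - \frac{196}{\frac{1}{169 + 12 \sqrt{2}}} = - 196 \left(169 + 12 \sqrt{2}\right) = -33124 - 2352 \sqrt{2}$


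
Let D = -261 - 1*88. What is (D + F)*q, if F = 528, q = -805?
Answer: -144095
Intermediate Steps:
D = -349 (D = -261 - 88 = -349)
(D + F)*q = (-349 + 528)*(-805) = 179*(-805) = -144095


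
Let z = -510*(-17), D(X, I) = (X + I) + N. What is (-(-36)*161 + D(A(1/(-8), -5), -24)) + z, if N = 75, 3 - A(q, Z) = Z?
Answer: 14525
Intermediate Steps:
A(q, Z) = 3 - Z
D(X, I) = 75 + I + X (D(X, I) = (X + I) + 75 = (I + X) + 75 = 75 + I + X)
z = 8670
(-(-36)*161 + D(A(1/(-8), -5), -24)) + z = (-(-36)*161 + (75 - 24 + (3 - 1*(-5)))) + 8670 = (-1*(-5796) + (75 - 24 + (3 + 5))) + 8670 = (5796 + (75 - 24 + 8)) + 8670 = (5796 + 59) + 8670 = 5855 + 8670 = 14525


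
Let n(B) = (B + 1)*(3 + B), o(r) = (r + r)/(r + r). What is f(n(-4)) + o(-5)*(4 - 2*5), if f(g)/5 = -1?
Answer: -11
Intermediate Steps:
o(r) = 1 (o(r) = (2*r)/((2*r)) = (2*r)*(1/(2*r)) = 1)
n(B) = (1 + B)*(3 + B)
f(g) = -5 (f(g) = 5*(-1) = -5)
f(n(-4)) + o(-5)*(4 - 2*5) = -5 + 1*(4 - 2*5) = -5 + 1*(4 - 10) = -5 + 1*(-6) = -5 - 6 = -11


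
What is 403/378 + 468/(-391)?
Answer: -19331/147798 ≈ -0.13079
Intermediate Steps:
403/378 + 468/(-391) = 403*(1/378) + 468*(-1/391) = 403/378 - 468/391 = -19331/147798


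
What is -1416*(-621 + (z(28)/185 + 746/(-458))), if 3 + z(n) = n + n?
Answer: 37333594728/42365 ≈ 8.8124e+5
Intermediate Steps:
z(n) = -3 + 2*n (z(n) = -3 + (n + n) = -3 + 2*n)
-1416*(-621 + (z(28)/185 + 746/(-458))) = -1416*(-621 + ((-3 + 2*28)/185 + 746/(-458))) = -1416*(-621 + ((-3 + 56)*(1/185) + 746*(-1/458))) = -1416*(-621 + (53*(1/185) - 373/229)) = -1416*(-621 + (53/185 - 373/229)) = -1416*(-621 - 56868/42365) = -1416*(-26365533/42365) = 37333594728/42365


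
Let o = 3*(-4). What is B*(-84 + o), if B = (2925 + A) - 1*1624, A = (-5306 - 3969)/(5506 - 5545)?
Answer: -1920448/13 ≈ -1.4773e+5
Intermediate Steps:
A = 9275/39 (A = -9275/(-39) = -9275*(-1/39) = 9275/39 ≈ 237.82)
o = -12
B = 60014/39 (B = (2925 + 9275/39) - 1*1624 = 123350/39 - 1624 = 60014/39 ≈ 1538.8)
B*(-84 + o) = 60014*(-84 - 12)/39 = (60014/39)*(-96) = -1920448/13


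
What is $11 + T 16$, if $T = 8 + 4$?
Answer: $203$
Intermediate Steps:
$T = 12$
$11 + T 16 = 11 + 12 \cdot 16 = 11 + 192 = 203$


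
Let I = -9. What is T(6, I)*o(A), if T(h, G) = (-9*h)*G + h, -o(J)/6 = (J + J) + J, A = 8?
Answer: -70848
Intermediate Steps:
o(J) = -18*J (o(J) = -6*((J + J) + J) = -6*(2*J + J) = -18*J)
T(h, G) = h - 9*G*h (T(h, G) = -9*G*h + h = h - 9*G*h)
T(6, I)*o(A) = (6*(1 - 9*(-9)))*(-18*8) = (6*(1 + 81))*(-144) = (6*82)*(-144) = 492*(-144) = -70848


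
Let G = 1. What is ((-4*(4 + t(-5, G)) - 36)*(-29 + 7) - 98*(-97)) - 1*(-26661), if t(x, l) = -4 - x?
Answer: 37399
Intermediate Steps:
((-4*(4 + t(-5, G)) - 36)*(-29 + 7) - 98*(-97)) - 1*(-26661) = ((-4*(4 + (-4 - 1*(-5))) - 36)*(-29 + 7) - 98*(-97)) - 1*(-26661) = ((-4*(4 + (-4 + 5)) - 36)*(-22) + 9506) + 26661 = ((-4*(4 + 1) - 36)*(-22) + 9506) + 26661 = ((-4*5 - 36)*(-22) + 9506) + 26661 = ((-20 - 36)*(-22) + 9506) + 26661 = (-56*(-22) + 9506) + 26661 = (1232 + 9506) + 26661 = 10738 + 26661 = 37399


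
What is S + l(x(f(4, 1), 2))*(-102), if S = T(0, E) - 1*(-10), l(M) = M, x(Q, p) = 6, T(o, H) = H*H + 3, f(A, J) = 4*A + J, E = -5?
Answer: -574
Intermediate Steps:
f(A, J) = J + 4*A
T(o, H) = 3 + H**2 (T(o, H) = H**2 + 3 = 3 + H**2)
S = 38 (S = (3 + (-5)**2) - 1*(-10) = (3 + 25) + 10 = 28 + 10 = 38)
S + l(x(f(4, 1), 2))*(-102) = 38 + 6*(-102) = 38 - 612 = -574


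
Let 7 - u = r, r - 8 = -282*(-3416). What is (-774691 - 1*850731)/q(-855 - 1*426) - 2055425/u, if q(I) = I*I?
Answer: 1807082120339/1580759063793 ≈ 1.1432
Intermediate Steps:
q(I) = I**2
r = 963320 (r = 8 - 282*(-3416) = 8 + 963312 = 963320)
u = -963313 (u = 7 - 1*963320 = 7 - 963320 = -963313)
(-774691 - 1*850731)/q(-855 - 1*426) - 2055425/u = (-774691 - 1*850731)/((-855 - 1*426)**2) - 2055425/(-963313) = (-774691 - 850731)/((-855 - 426)**2) - 2055425*(-1/963313) = -1625422/((-1281)**2) + 2055425/963313 = -1625422/1640961 + 2055425/963313 = 1807082120339/1580759063793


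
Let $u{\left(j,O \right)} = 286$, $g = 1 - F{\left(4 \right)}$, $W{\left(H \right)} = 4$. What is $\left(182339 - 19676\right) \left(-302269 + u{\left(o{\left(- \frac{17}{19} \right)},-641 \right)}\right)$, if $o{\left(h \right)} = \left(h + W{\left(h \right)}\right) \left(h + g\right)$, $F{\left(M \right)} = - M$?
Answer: $-49121460729$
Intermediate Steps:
$g = 5$ ($g = 1 - \left(-1\right) 4 = 1 - -4 = 1 + 4 = 5$)
$o{\left(h \right)} = \left(4 + h\right) \left(5 + h\right)$ ($o{\left(h \right)} = \left(h + 4\right) \left(h + 5\right) = \left(4 + h\right) \left(5 + h\right)$)
$\left(182339 - 19676\right) \left(-302269 + u{\left(o{\left(- \frac{17}{19} \right)},-641 \right)}\right) = \left(182339 - 19676\right) \left(-302269 + 286\right) = 162663 \left(-301983\right) = -49121460729$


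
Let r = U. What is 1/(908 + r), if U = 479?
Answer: 1/1387 ≈ 0.00072098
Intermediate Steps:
r = 479
1/(908 + r) = 1/(908 + 479) = 1/1387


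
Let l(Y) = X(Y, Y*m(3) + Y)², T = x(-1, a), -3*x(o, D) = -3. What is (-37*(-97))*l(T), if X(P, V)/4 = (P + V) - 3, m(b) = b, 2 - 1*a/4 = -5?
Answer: 229696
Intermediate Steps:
a = 28 (a = 8 - 4*(-5) = 8 + 20 = 28)
x(o, D) = 1 (x(o, D) = -⅓*(-3) = 1)
T = 1
X(P, V) = -12 + 4*P + 4*V (X(P, V) = 4*((P + V) - 3) = 4*(-3 + P + V) = -12 + 4*P + 4*V)
l(Y) = (-12 + 20*Y)² (l(Y) = (-12 + 4*Y + 4*(Y*3 + Y))² = (-12 + 4*Y + 4*(3*Y + Y))² = (-12 + 4*Y + 4*(4*Y))² = (-12 + 4*Y + 16*Y)² = (-12 + 20*Y)²)
(-37*(-97))*l(T) = (-37*(-97))*(16*(-3 + 5*1)²) = 3589*(16*(-3 + 5)²) = 3589*(16*2²) = 3589*(16*4) = 3589*64 = 229696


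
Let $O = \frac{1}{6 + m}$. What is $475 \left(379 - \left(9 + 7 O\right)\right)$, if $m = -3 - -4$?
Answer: $175275$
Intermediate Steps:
$m = 1$ ($m = -3 + 4 = 1$)
$O = \frac{1}{7}$ ($O = \frac{1}{6 + 1} = \frac{1}{7} \approx 0.14286$)
$475 \left(379 - \left(9 + 7 O\right)\right) = 475 \left(379 - 10\right) = 475 \cdot 369 = 175275$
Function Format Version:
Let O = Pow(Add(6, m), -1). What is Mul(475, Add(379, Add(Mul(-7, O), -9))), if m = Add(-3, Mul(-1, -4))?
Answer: 175275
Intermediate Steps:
m = 1 (m = Add(-3, 4) = 1)
O = Rational(1, 7) (O = Pow(Add(6, 1), -1) = Pow(7, -1) = Rational(1, 7) ≈ 0.14286)
Mul(475, Add(379, Add(Mul(-7, O), -9))) = Mul(475, Add(379, Add(Mul(-7, Rational(1, 7)), -9))) = Mul(475, Add(379, Add(-1, -9))) = Mul(475, Add(379, -10)) = Mul(475, 369) = 175275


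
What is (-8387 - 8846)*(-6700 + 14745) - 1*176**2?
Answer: -138670461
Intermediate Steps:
(-8387 - 8846)*(-6700 + 14745) - 1*176**2 = -17233*8045 - 1*30976 = -138639485 - 30976 = -138670461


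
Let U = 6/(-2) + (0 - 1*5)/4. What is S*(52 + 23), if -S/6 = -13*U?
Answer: -49725/2 ≈ -24863.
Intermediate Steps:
U = -17/4 (U = 6*(-½) + (0 - 5)*(¼) = -3 - 5*¼ = -3 - 5/4 = -17/4 ≈ -4.2500)
S = -663/2 (S = -(-78)*(-17)/4 = -6*221/4 = -663/2 ≈ -331.50)
S*(52 + 23) = -663*(52 + 23)/2 = -663/2*75 = -49725/2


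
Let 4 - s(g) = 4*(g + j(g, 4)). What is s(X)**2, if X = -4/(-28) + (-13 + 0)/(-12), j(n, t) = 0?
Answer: 361/441 ≈ 0.81859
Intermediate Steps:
X = 103/84 (X = -4*(-1/28) - 13*(-1/12) = 1/7 + 13/12 = 103/84 ≈ 1.2262)
s(g) = 4 - 4*g (s(g) = 4 - 4*(g + 0) = 4 - 4*g)
s(X)**2 = (4 - 4*103/84)**2 = (4 - 103/21)**2 = (-19/21)**2 = 361/441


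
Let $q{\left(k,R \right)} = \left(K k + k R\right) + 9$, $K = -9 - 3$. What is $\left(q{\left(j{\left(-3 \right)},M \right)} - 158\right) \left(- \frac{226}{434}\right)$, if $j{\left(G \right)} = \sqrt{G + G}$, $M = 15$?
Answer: $\frac{16837}{217} - \frac{339 i \sqrt{6}}{217} \approx 77.59 - 3.8266 i$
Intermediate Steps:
$K = -12$ ($K = -9 - 3 = -12$)
$j{\left(G \right)} = \sqrt{2} \sqrt{G}$ ($j{\left(G \right)} = \sqrt{2 G} = \sqrt{2} \sqrt{G}$)
$q{\left(k,R \right)} = 9 - 12 k + R k$ ($q{\left(k,R \right)} = \left(- 12 k + k R\right) + 9 = \left(- 12 k + R k\right) + 9 = 9 - 12 k + R k$)
$\left(q{\left(j{\left(-3 \right)},M \right)} - 158\right) \left(- \frac{226}{434}\right) = \left(\left(9 - 12 \sqrt{2} \sqrt{-3} + 15 \sqrt{2} \sqrt{-3}\right) - 158\right) \left(- \frac{226}{434}\right) = \left(\left(9 - 12 \sqrt{2} i \sqrt{3} + 15 \sqrt{2} i \sqrt{3}\right) - 158\right) \left(\left(-226\right) \frac{1}{434}\right) = \left(\left(9 - 12 i \sqrt{6} + 15 i \sqrt{6}\right) - 158\right) \left(- \frac{113}{217}\right) = \left(\left(9 + 3 i \sqrt{6}\right) - 158\right) \left(- \frac{113}{217}\right) = \left(-149 + 3 i \sqrt{6}\right) \left(- \frac{113}{217}\right) = \frac{16837}{217} - \frac{339 i \sqrt{6}}{217}$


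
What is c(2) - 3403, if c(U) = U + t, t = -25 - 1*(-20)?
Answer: -3406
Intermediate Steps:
t = -5 (t = -25 + 20 = -5)
c(U) = -5 + U (c(U) = U - 5 = -5 + U)
c(2) - 3403 = (-5 + 2) - 3403 = -3 - 3403 = -3406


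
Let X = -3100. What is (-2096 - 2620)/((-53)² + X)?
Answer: 1572/97 ≈ 16.206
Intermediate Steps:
(-2096 - 2620)/((-53)² + X) = (-2096 - 2620)/((-53)² - 3100) = -4716/(2809 - 3100) = -4716/(-291) = -4716*(-1/291) = 1572/97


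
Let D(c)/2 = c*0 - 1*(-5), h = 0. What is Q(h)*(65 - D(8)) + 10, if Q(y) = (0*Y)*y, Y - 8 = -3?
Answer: 10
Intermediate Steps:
Y = 5 (Y = 8 - 3 = 5)
Q(y) = 0 (Q(y) = (0*5)*y = 0*y = 0)
D(c) = 10 (D(c) = 2*(c*0 - 1*(-5)) = 2*(0 + 5) = 2*5 = 10)
Q(h)*(65 - D(8)) + 10 = 0*(65 - 1*10) + 10 = 0*(65 - 10) + 10 = 0*55 + 10 = 0 + 10 = 10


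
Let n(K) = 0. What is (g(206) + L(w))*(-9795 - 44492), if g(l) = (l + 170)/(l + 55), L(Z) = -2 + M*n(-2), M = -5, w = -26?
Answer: 7925902/261 ≈ 30367.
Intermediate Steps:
L(Z) = -2 (L(Z) = -2 - 5*0 = -2 + 0 = -2)
g(l) = (170 + l)/(55 + l)
(g(206) + L(w))*(-9795 - 44492) = ((170 + 206)/(55 + 206) - 2)*(-9795 - 44492) = (376/261 - 2)*(-54287) = -146/261*(-54287) = 7925902/261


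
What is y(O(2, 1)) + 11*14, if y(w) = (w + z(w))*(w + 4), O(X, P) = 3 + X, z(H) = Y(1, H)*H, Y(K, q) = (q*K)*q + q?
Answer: 1549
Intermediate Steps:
Y(K, q) = q + K*q**2 (Y(K, q) = (K*q)*q + q = K*q**2 + q = q + K*q**2)
z(H) = H**2*(1 + H) (z(H) = (H*(1 + 1*H))*H = (H*(1 + H))*H = H**2*(1 + H))
y(w) = (4 + w)*(w + w**2*(1 + w)) (y(w) = (w + w**2*(1 + w))*(w + 4) = (w + w**2*(1 + w))*(4 + w) = (4 + w)*(w + w**2*(1 + w)))
y(O(2, 1)) + 11*14 = (3 + 2)*(4 + (3 + 2)**3 + 5*(3 + 2) + 5*(3 + 2)**2) + 11*14 = 5*(4 + 5**3 + 5*5 + 5*5**2) + 154 = 5*(4 + 125 + 25 + 5*25) + 154 = 5*(4 + 125 + 25 + 125) + 154 = 5*279 + 154 = 1395 + 154 = 1549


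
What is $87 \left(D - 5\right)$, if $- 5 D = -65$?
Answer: $696$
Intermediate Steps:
$D = 13$ ($D = \left(- \frac{1}{5}\right) \left(-65\right) = 13$)
$87 \left(D - 5\right) = 87 \left(13 - 5\right) = 87 \cdot 8 = 696$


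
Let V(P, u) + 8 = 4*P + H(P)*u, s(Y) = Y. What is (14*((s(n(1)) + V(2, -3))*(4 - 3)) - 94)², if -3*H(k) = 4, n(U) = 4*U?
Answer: 324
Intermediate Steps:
H(k) = -4/3 (H(k) = -⅓*4 = -4/3)
V(P, u) = -8 + 4*P - 4*u/3 (V(P, u) = -8 + (4*P - 4*u/3) = -8 + 4*P - 4*u/3)
(14*((s(n(1)) + V(2, -3))*(4 - 3)) - 94)² = (14*((4*1 + (-8 + 4*2 - 4/3*(-3)))*(4 - 3)) - 94)² = (14*((4 + (-8 + 8 + 4))*1) - 94)² = (14*((4 + 4)*1) - 94)² = (14*(8*1) - 94)² = (14*8 - 94)² = (112 - 94)² = 18² = 324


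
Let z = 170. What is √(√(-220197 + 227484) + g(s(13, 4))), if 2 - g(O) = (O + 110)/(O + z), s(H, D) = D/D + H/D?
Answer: √(653089 + 485809*√7287)/697 ≈ 9.3117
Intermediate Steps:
s(H, D) = 1 + H/D
g(O) = 2 - (110 + O)/(170 + O) (g(O) = 2 - (O + 110)/(O + 170) = 2 - (110 + O)/(170 + O))
√(√(-220197 + 227484) + g(s(13, 4))) = √(√(-220197 + 227484) + (230 + (4 + 13)/4)/(170 + (4 + 13)/4)) = √(√7287 + (230 + (¼)*17)/(170 + (¼)*17)) = √(√7287 + (230 + 17/4)/(170 + 17/4)) = √(√7287 + (937/4)/(697/4)) = √(√7287 + (4/697)*(937/4)) = √(√7287 + 937/697) = √(937/697 + √7287)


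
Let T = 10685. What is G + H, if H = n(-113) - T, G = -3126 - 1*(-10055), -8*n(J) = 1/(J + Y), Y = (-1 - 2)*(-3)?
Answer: -3124991/832 ≈ -3756.0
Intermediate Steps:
Y = 9 (Y = -3*(-3) = 9)
n(J) = -1/(8*(9 + J)) (n(J) = -1/(8*(J + 9)) = -1/(8*(9 + J)))
G = 6929 (G = -3126 + 10055 = 6929)
H = -8889919/832 (H = -1/(72 + 8*(-113)) - 1*10685 = -1/(72 - 904) - 10685 = -1/(-832) - 10685 = -1*(-1/832) - 10685 = 1/832 - 10685 = -8889919/832 ≈ -10685.)
G + H = 6929 - 8889919/832 = -3124991/832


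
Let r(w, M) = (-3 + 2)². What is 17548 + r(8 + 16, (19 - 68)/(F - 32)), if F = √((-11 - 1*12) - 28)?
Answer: 17549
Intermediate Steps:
F = I*√51 (F = √((-11 - 12) - 28) = √(-23 - 28) = √(-51) = I*√51 ≈ 7.1414*I)
r(w, M) = 1 (r(w, M) = (-1)² = 1)
17548 + r(8 + 16, (19 - 68)/(F - 32)) = 17548 + 1 = 17549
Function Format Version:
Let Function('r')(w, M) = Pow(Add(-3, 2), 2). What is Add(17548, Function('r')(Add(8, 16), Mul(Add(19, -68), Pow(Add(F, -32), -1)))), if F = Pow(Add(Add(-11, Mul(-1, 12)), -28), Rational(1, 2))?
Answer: 17549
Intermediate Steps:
F = Mul(I, Pow(51, Rational(1, 2))) (F = Pow(Add(Add(-11, -12), -28), Rational(1, 2)) = Pow(Add(-23, -28), Rational(1, 2)) = Pow(-51, Rational(1, 2)) = Mul(I, Pow(51, Rational(1, 2))) ≈ Mul(7.1414, I))
Function('r')(w, M) = 1 (Function('r')(w, M) = Pow(-1, 2) = 1)
Add(17548, Function('r')(Add(8, 16), Mul(Add(19, -68), Pow(Add(F, -32), -1)))) = Add(17548, 1) = 17549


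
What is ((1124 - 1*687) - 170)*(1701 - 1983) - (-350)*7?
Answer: -72844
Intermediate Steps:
((1124 - 1*687) - 170)*(1701 - 1983) - (-350)*7 = ((1124 - 687) - 170)*(-282) - 1*(-2450) = (437 - 170)*(-282) + 2450 = 267*(-282) + 2450 = -75294 + 2450 = -72844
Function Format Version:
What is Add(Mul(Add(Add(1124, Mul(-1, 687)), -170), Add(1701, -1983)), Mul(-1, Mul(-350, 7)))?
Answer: -72844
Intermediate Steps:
Add(Mul(Add(Add(1124, Mul(-1, 687)), -170), Add(1701, -1983)), Mul(-1, Mul(-350, 7))) = Add(Mul(Add(Add(1124, -687), -170), -282), Mul(-1, -2450)) = Add(Mul(Add(437, -170), -282), 2450) = Add(Mul(267, -282), 2450) = Add(-75294, 2450) = -72844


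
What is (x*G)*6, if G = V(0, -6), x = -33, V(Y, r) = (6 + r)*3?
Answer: 0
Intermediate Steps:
V(Y, r) = 18 + 3*r
G = 0 (G = 18 + 3*(-6) = 18 - 18 = 0)
(x*G)*6 = -33*0*6 = 0*6 = 0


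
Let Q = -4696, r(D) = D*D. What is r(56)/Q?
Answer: -392/587 ≈ -0.66780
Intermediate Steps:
r(D) = D**2
r(56)/Q = 56**2/(-4696) = 3136*(-1/4696) = -392/587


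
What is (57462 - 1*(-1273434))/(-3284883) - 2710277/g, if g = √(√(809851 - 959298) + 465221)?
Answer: -63376/156423 - 2710277/√(465221 + I*√149447) ≈ -3974.0 + 1.651*I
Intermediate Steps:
g = √(465221 + I*√149447) (g = √(√(-149447) + 465221) = √(I*√149447 + 465221) = √(465221 + I*√149447) ≈ 682.07 + 0.283*I)
(57462 - 1*(-1273434))/(-3284883) - 2710277/g = (57462 - 1*(-1273434))/(-3284883) - 2710277/√(465221 + I*√149447) = (57462 + 1273434)*(-1/3284883) - 2710277/√(465221 + I*√149447) = 1330896*(-1/3284883) - 2710277/√(465221 + I*√149447) = -63376/156423 - 2710277/√(465221 + I*√149447)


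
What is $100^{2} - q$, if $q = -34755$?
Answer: $44755$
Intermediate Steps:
$100^{2} - q = 100^{2} - -34755 = 10000 + 34755 = 44755$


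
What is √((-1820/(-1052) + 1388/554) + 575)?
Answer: √3074157901582/72851 ≈ 24.067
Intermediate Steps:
√((-1820/(-1052) + 1388/554) + 575) = √((-1820*(-1/1052) + 1388*(1/554)) + 575) = √((455/263 + 694/277) + 575) = √(308557/72851 + 575) = √(42197882/72851) = √3074157901582/72851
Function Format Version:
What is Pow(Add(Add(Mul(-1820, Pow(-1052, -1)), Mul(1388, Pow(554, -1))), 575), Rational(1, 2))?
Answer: Mul(Rational(1, 72851), Pow(3074157901582, Rational(1, 2))) ≈ 24.067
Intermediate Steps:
Pow(Add(Add(Mul(-1820, Pow(-1052, -1)), Mul(1388, Pow(554, -1))), 575), Rational(1, 2)) = Pow(Add(Add(Mul(-1820, Rational(-1, 1052)), Mul(1388, Rational(1, 554))), 575), Rational(1, 2)) = Pow(Add(Add(Rational(455, 263), Rational(694, 277)), 575), Rational(1, 2)) = Pow(Add(Rational(308557, 72851), 575), Rational(1, 2)) = Pow(Rational(42197882, 72851), Rational(1, 2)) = Mul(Rational(1, 72851), Pow(3074157901582, Rational(1, 2)))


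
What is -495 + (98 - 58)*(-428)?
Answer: -17615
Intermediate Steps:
-495 + (98 - 58)*(-428) = -495 + 40*(-428) = -495 - 17120 = -17615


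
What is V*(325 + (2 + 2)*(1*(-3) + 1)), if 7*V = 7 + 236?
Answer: 77031/7 ≈ 11004.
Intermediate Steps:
V = 243/7 (V = (7 + 236)/7 = (⅐)*243 = 243/7 ≈ 34.714)
V*(325 + (2 + 2)*(1*(-3) + 1)) = 243*(325 + (2 + 2)*(1*(-3) + 1))/7 = 243*(325 + 4*(-3 + 1))/7 = 243*(325 + 4*(-2))/7 = 243*(325 - 8)/7 = (243/7)*317 = 77031/7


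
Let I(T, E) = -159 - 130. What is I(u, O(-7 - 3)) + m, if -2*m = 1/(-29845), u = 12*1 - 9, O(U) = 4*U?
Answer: -17250409/59690 ≈ -289.00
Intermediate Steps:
u = 3 (u = 12 - 9 = 3)
I(T, E) = -289
m = 1/59690 (m = -½/(-29845) = -½*(-1/29845) = 1/59690 ≈ 1.6753e-5)
I(u, O(-7 - 3)) + m = -289 + 1/59690 = -17250409/59690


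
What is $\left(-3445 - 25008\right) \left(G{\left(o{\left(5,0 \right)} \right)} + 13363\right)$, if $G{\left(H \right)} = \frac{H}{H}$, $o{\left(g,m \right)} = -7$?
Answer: $-380245892$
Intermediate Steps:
$G{\left(H \right)} = 1$
$\left(-3445 - 25008\right) \left(G{\left(o{\left(5,0 \right)} \right)} + 13363\right) = \left(-3445 - 25008\right) \left(1 + 13363\right) = \left(-28453\right) 13364 = -380245892$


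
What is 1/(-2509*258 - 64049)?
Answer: -1/711371 ≈ -1.4057e-6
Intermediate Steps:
1/(-2509*258 - 64049) = 1/(-647322 - 64049) = 1/(-711371) = -1/711371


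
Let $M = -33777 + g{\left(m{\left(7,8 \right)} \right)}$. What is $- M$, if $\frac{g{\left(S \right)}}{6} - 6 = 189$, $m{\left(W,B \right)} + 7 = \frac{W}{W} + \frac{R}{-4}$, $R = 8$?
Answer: $32607$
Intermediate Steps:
$m{\left(W,B \right)} = -8$ ($m{\left(W,B \right)} = -7 + \left(\frac{W}{W} + \frac{8}{-4}\right) = -7 + \left(1 + 8 \left(- \frac{1}{4}\right)\right) = -7 + \left(1 - 2\right) = -7 - 1 = -8$)
$g{\left(S \right)} = 1170$ ($g{\left(S \right)} = 36 + 6 \cdot 189 = 36 + 1134 = 1170$)
$M = -32607$ ($M = -33777 + 1170 = -32607$)
$- M = \left(-1\right) \left(-32607\right) = 32607$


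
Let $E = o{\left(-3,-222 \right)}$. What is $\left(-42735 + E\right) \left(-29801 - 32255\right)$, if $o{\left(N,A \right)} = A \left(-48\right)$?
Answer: $1990694424$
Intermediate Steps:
$o{\left(N,A \right)} = - 48 A$
$E = 10656$ ($E = \left(-48\right) \left(-222\right) = 10656$)
$\left(-42735 + E\right) \left(-29801 - 32255\right) = \left(-42735 + 10656\right) \left(-29801 - 32255\right) = \left(-32079\right) \left(-62056\right) = 1990694424$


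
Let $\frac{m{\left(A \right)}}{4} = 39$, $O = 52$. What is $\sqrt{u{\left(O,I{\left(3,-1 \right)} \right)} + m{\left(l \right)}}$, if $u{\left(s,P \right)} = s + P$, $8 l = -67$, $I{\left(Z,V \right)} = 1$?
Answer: $\sqrt{209} \approx 14.457$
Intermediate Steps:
$l = - \frac{67}{8}$ ($l = \frac{1}{8} \left(-67\right) = - \frac{67}{8} \approx -8.375$)
$m{\left(A \right)} = 156$ ($m{\left(A \right)} = 4 \cdot 39 = 156$)
$u{\left(s,P \right)} = P + s$
$\sqrt{u{\left(O,I{\left(3,-1 \right)} \right)} + m{\left(l \right)}} = \sqrt{\left(1 + 52\right) + 156} = \sqrt{53 + 156} = \sqrt{209}$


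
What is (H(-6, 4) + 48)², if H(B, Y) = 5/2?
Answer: 10201/4 ≈ 2550.3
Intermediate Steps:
H(B, Y) = 5/2 (H(B, Y) = 5*(½) = 5/2)
(H(-6, 4) + 48)² = (5/2 + 48)² = (101/2)² = 10201/4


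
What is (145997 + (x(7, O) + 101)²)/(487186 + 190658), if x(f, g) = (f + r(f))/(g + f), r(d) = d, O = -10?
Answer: 698747/3050298 ≈ 0.22907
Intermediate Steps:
x(f, g) = 2*f/(f + g) (x(f, g) = (f + f)/(g + f) = (2*f)/(f + g) = 2*f/(f + g))
(145997 + (x(7, O) + 101)²)/(487186 + 190658) = (145997 + (2*7/(7 - 10) + 101)²)/(487186 + 190658) = (145997 + (2*7/(-3) + 101)²)/677844 = (145997 + (2*7*(-⅓) + 101)²)*(1/677844) = (145997 + (-14/3 + 101)²)*(1/677844) = (145997 + (289/3)²)*(1/677844) = (145997 + 83521/9)*(1/677844) = (1397494/9)*(1/677844) = 698747/3050298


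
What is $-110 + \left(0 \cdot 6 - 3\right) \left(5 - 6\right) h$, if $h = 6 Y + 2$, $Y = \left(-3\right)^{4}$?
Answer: $1354$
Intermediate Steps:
$Y = 81$
$h = 488$ ($h = 6 \cdot 81 + 2 = 486 + 2 = 488$)
$-110 + \left(0 \cdot 6 - 3\right) \left(5 - 6\right) h = -110 + \left(0 \cdot 6 - 3\right) \left(5 - 6\right) 488 = -110 + \left(0 - 3\right) \left(-1\right) 488 = -110 + \left(-3\right) \left(-1\right) 488 = -110 + 3 \cdot 488 = -110 + 1464 = 1354$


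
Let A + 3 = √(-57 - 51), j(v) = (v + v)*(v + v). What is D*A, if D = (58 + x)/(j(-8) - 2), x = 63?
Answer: -363/254 + 363*I*√3/127 ≈ -1.4291 + 4.9507*I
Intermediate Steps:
j(v) = 4*v² (j(v) = (2*v)*(2*v) = 4*v²)
A = -3 + 6*I*√3 (A = -3 + √(-57 - 51) = -3 + √(-108) = -3 + 6*I*√3 ≈ -3.0 + 10.392*I)
D = 121/254 (D = (58 + 63)/(4*(-8)² - 2) = 121/(4*64 - 2) = 121/(256 - 2) = 121/254 ≈ 0.47638)
D*A = 121*(-3 + 6*I*√3)/254 = -363/254 + 363*I*√3/127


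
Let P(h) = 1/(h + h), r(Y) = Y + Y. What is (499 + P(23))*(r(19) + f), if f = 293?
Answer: 7598105/46 ≈ 1.6518e+5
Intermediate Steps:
r(Y) = 2*Y
P(h) = 1/(2*h)
(499 + P(23))*(r(19) + f) = (499 + (½)/23)*(2*19 + 293) = (499 + (½)*(1/23))*(38 + 293) = (499 + 1/46)*331 = (22955/46)*331 = 7598105/46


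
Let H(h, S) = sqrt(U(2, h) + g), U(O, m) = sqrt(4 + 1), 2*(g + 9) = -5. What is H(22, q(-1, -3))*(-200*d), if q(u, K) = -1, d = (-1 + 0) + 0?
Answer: 100*sqrt(-46 + 4*sqrt(5)) ≈ 608.73*I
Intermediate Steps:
g = -23/2 (g = -9 + (1/2)*(-5) = -9 - 5/2 = -23/2 ≈ -11.500)
U(O, m) = sqrt(5)
d = -1 (d = -1 + 0 = -1)
H(h, S) = sqrt(-23/2 + sqrt(5)) (H(h, S) = sqrt(sqrt(5) - 23/2) = sqrt(-23/2 + sqrt(5)))
H(22, q(-1, -3))*(-200*d) = (sqrt(-46 + 4*sqrt(5))/2)*(-200*(-1)) = (sqrt(-46 + 4*sqrt(5))/2)*200 = 100*sqrt(-46 + 4*sqrt(5))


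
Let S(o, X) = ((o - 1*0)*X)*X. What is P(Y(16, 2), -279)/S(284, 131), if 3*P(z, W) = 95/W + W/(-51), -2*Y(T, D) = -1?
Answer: 6083/17337054699 ≈ 3.5087e-7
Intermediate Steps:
Y(T, D) = ½ (Y(T, D) = -½*(-1) = ½)
P(z, W) = -W/153 + 95/(3*W) (P(z, W) = (95/W + W/(-51))/3 = (95/W + W*(-1/51))/3 = (95/W - W/51)/3 = -W/153 + 95/(3*W))
S(o, X) = o*X² (S(o, X) = ((o + 0)*X)*X = (o*X)*X = (X*o)*X = o*X²)
P(Y(16, 2), -279)/S(284, 131) = ((1/153)*(4845 - 1*(-279)²)/(-279))/((284*131²)) = ((1/153)*(-1/279)*(4845 - 1*77841))/((284*17161)) = ((1/153)*(-1/279)*(4845 - 77841))/4873724 = ((1/153)*(-1/279)*(-72996))*(1/4873724) = (24332/14229)*(1/4873724) = 6083/17337054699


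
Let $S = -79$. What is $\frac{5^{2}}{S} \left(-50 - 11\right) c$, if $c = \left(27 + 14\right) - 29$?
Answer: $\frac{18300}{79} \approx 231.65$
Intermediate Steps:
$c = 12$ ($c = 41 - 29 = 12$)
$\frac{5^{2}}{S} \left(-50 - 11\right) c = \frac{5^{2}}{-79} \left(-50 - 11\right) 12 = 25 \left(- \frac{1}{79}\right) \left(-50 - 11\right) 12 = \left(- \frac{25}{79}\right) \left(-61\right) 12 = \frac{1525}{79} \cdot 12 = \frac{18300}{79}$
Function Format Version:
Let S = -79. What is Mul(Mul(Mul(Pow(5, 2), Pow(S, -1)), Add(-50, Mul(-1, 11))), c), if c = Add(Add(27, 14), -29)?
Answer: Rational(18300, 79) ≈ 231.65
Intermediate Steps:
c = 12 (c = Add(41, -29) = 12)
Mul(Mul(Mul(Pow(5, 2), Pow(S, -1)), Add(-50, Mul(-1, 11))), c) = Mul(Mul(Mul(Pow(5, 2), Pow(-79, -1)), Add(-50, Mul(-1, 11))), 12) = Mul(Mul(Mul(25, Rational(-1, 79)), Add(-50, -11)), 12) = Mul(Mul(Rational(-25, 79), -61), 12) = Mul(Rational(1525, 79), 12) = Rational(18300, 79)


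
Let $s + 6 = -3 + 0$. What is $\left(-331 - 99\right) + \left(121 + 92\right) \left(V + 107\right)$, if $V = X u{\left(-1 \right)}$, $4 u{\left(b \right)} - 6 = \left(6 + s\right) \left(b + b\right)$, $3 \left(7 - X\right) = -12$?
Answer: $29390$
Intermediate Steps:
$s = -9$ ($s = -6 + \left(-3 + 0\right) = -6 - 3 = -9$)
$X = 11$ ($X = 7 - -4 = 7 + 4 = 11$)
$u{\left(b \right)} = \frac{3}{2} - \frac{3 b}{2}$ ($u{\left(b \right)} = \frac{3}{2} + \frac{\left(6 - 9\right) \left(b + b\right)}{4} = \frac{3}{2} + \frac{\left(-3\right) 2 b}{4} = \frac{3}{2} + \frac{\left(-6\right) b}{4} = \frac{3}{2} - \frac{3 b}{2}$)
$V = 33$ ($V = 11 \left(\frac{3}{2} - - \frac{3}{2}\right) = 11 \left(\frac{3}{2} + \frac{3}{2}\right) = 11 \cdot 3 = 33$)
$\left(-331 - 99\right) + \left(121 + 92\right) \left(V + 107\right) = \left(-331 - 99\right) + \left(121 + 92\right) \left(33 + 107\right) = -430 + 213 \cdot 140 = -430 + 29820 = 29390$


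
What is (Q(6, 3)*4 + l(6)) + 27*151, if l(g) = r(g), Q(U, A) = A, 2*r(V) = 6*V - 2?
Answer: 4106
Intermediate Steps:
r(V) = -1 + 3*V (r(V) = (6*V - 2)/2 = (-2 + 6*V)/2 = -1 + 3*V)
l(g) = -1 + 3*g
(Q(6, 3)*4 + l(6)) + 27*151 = (3*4 + (-1 + 3*6)) + 27*151 = (12 + (-1 + 18)) + 4077 = (12 + 17) + 4077 = 29 + 4077 = 4106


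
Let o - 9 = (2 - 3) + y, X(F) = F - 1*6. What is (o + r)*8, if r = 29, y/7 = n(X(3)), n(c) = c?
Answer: 128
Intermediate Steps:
X(F) = -6 + F (X(F) = F - 6 = -6 + F)
y = -21 (y = 7*(-6 + 3) = 7*(-3) = -21)
o = -13 (o = 9 + ((2 - 3) - 21) = 9 + (-1 - 21) = 9 - 22 = -13)
(o + r)*8 = (-13 + 29)*8 = 16*8 = 128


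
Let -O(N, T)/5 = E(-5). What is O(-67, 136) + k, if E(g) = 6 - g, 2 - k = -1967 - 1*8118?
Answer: 10032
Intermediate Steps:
k = 10087 (k = 2 - (-1967 - 1*8118) = 2 - (-1967 - 8118) = 2 - 1*(-10085) = 2 + 10085 = 10087)
O(N, T) = -55 (O(N, T) = -5*(6 - 1*(-5)) = -5*(6 + 5) = -5*11 = -55)
O(-67, 136) + k = -55 + 10087 = 10032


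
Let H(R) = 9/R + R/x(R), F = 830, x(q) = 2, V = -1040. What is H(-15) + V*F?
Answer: -8632081/10 ≈ -8.6321e+5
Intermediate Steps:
H(R) = R/2 + 9/R (H(R) = 9/R + R/2 = R/2 + 9/R)
H(-15) + V*F = ((1/2)*(-15) + 9/(-15)) - 1040*830 = (-15/2 + 9*(-1/15)) - 863200 = (-15/2 - 3/5) - 863200 = -81/10 - 863200 = -8632081/10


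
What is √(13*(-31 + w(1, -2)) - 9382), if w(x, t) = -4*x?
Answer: 3*I*√1093 ≈ 99.182*I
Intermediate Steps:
√(13*(-31 + w(1, -2)) - 9382) = √(13*(-31 - 4*1) - 9382) = √(13*(-31 - 4) - 9382) = √(13*(-35) - 9382) = √(-455 - 9382) = √(-9837) = 3*I*√1093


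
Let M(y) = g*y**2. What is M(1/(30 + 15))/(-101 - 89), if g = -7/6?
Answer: 7/2308500 ≈ 3.0323e-6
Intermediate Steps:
g = -7/6 (g = -7*1/6 = -7/6 ≈ -1.1667)
M(y) = -7*y**2/6
M(1/(30 + 15))/(-101 - 89) = (-7/(6*(30 + 15)**2))/(-101 - 89) = -7*(1/45)**2/6/(-190) = -7*(1/45)**2/6*(-1/190) = -7/6*1/2025*(-1/190) = -7/12150*(-1/190) = 7/2308500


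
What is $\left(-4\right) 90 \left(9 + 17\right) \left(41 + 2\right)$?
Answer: $-402480$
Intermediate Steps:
$\left(-4\right) 90 \left(9 + 17\right) \left(41 + 2\right) = - 360 \cdot 26 \cdot 43 = \left(-360\right) 1118 = -402480$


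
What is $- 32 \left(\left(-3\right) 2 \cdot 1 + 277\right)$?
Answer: $-8672$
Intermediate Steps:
$- 32 \left(\left(-3\right) 2 \cdot 1 + 277\right) = - 32 \left(\left(-6\right) 1 + 277\right) = - 32 \left(-6 + 277\right) = \left(-32\right) 271 = -8672$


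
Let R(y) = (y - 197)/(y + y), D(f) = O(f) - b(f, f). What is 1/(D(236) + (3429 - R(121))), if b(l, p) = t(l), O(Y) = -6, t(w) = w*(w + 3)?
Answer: -121/6410663 ≈ -1.8875e-5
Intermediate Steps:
t(w) = w*(3 + w)
b(l, p) = l*(3 + l)
D(f) = -6 - f*(3 + f)
R(y) = (-197 + y)/(2*y) (R(y) = (-197 + y)/((2*y)) = (-197 + y)*(1/(2*y)) = (-197 + y)/(2*y))
1/(D(236) + (3429 - R(121))) = 1/((-6 - 1*236*(3 + 236)) + (3429 - (-197 + 121)/(2*121))) = 1/((-6 - 1*236*239) + (3429 - (-76)/(2*121))) = 1/((-6 - 56404) + (3429 - 1*(-38/121))) = 1/(-56410 + (3429 + 38/121)) = 1/(-56410 + 414947/121) = 1/(-6410663/121) = -121/6410663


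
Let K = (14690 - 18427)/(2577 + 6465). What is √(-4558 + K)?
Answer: I*√372685678266/9042 ≈ 67.516*I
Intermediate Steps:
K = -3737/9042 ≈ -0.41329
√(-4558 + K) = √(-4558 - 3737/9042) = √(-41217173/9042) = I*√372685678266/9042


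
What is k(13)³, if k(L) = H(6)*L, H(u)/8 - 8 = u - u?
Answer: 575930368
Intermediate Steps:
H(u) = 64 (H(u) = 64 + 8*(u - u) = 64 + 8*0 = 64 + 0 = 64)
k(L) = 64*L
k(13)³ = (64*13)³ = 832³ = 575930368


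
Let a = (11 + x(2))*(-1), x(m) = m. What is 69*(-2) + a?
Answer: -151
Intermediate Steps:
a = -13 (a = (11 + 2)*(-1) = 13*(-1) = -13)
69*(-2) + a = 69*(-2) - 13 = -138 - 13 = -151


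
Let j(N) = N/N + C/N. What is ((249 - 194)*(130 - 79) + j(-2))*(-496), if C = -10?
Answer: -1394256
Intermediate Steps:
j(N) = 1 - 10/N (j(N) = N/N - 10/N = 1 - 10/N)
((249 - 194)*(130 - 79) + j(-2))*(-496) = ((249 - 194)*(130 - 79) + (-10 - 2)/(-2))*(-496) = (55*51 - 1/2*(-12))*(-496) = (2805 + 6)*(-496) = 2811*(-496) = -1394256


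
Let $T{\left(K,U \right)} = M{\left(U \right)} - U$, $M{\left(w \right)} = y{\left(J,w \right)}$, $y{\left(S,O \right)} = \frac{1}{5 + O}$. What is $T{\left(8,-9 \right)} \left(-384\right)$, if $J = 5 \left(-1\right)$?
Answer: $-3360$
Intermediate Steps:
$J = -5$
$M{\left(w \right)} = \frac{1}{5 + w}$
$T{\left(K,U \right)} = \frac{1}{5 + U} - U$
$T{\left(8,-9 \right)} \left(-384\right) = \frac{1 - - 9 \left(5 - 9\right)}{5 - 9} \left(-384\right) = \frac{1 - \left(-9\right) \left(-4\right)}{-4} \left(-384\right) = - \frac{1 - 36}{4} \left(-384\right) = \left(- \frac{1}{4}\right) \left(-35\right) \left(-384\right) = \frac{35}{4} \left(-384\right) = -3360$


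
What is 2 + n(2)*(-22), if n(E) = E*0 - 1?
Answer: 24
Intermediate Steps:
n(E) = -1 (n(E) = 0 - 1 = -1)
2 + n(2)*(-22) = 2 - 1*(-22) = 2 + 22 = 24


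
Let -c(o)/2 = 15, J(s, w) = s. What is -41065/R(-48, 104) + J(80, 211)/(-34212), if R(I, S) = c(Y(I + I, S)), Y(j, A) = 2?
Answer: 23415223/17106 ≈ 1368.8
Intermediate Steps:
c(o) = -30 (c(o) = -2*15 = -30)
R(I, S) = -30
-41065/R(-48, 104) + J(80, 211)/(-34212) = -41065/(-30) + 80/(-34212) = -41065*(-1/30) + 80*(-1/34212) = 8213/6 - 20/8553 = 23415223/17106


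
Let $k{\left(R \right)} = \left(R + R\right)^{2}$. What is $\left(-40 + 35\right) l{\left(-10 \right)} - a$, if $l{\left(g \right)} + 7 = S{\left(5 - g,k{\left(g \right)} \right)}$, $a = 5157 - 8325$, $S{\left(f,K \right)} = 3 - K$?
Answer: $5188$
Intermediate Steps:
$k{\left(R \right)} = 4 R^{2}$ ($k{\left(R \right)} = \left(2 R\right)^{2} = 4 R^{2}$)
$a = -3168$
$l{\left(g \right)} = -4 - 4 g^{2}$ ($l{\left(g \right)} = -7 - \left(-3 + 4 g^{2}\right) = -4 - 4 g^{2}$)
$\left(-40 + 35\right) l{\left(-10 \right)} - a = \left(-40 + 35\right) \left(-4 - 4 \left(-10\right)^{2}\right) - -3168 = - 5 \left(-4 - 400\right) + 3168 = \left(-5\right) \left(-404\right) + 3168 = 2020 + 3168 = 5188$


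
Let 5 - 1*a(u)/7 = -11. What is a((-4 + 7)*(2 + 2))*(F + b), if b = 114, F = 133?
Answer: 27664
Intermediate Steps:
a(u) = 112 (a(u) = 35 - 7*(-11) = 35 + 77 = 112)
a((-4 + 7)*(2 + 2))*(F + b) = 112*(133 + 114) = 112*247 = 27664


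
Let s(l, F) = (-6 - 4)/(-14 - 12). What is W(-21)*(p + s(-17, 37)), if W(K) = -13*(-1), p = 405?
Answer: 5270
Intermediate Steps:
s(l, F) = 5/13 (s(l, F) = -10/(-26) = -10*(-1/26) = 5/13)
W(K) = 13
W(-21)*(p + s(-17, 37)) = 13*(405 + 5/13) = 13*(5270/13) = 5270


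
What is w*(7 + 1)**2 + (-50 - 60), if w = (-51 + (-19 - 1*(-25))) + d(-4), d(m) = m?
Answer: -3246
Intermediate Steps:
w = -49 (w = (-51 + (-19 - 1*(-25))) - 4 = (-51 + (-19 + 25)) - 4 = (-51 + 6) - 4 = -45 - 4 = -49)
w*(7 + 1)**2 + (-50 - 60) = -49*(7 + 1)**2 + (-50 - 60) = -49*8**2 - 110 = -49*64 - 110 = -3136 - 110 = -3246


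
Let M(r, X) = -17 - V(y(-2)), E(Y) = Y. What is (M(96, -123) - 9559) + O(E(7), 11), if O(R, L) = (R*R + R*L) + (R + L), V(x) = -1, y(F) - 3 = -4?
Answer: -9431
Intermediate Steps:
y(F) = -1 (y(F) = 3 - 4 = -1)
O(R, L) = L + R + R**2 + L*R (O(R, L) = (R**2 + L*R) + (L + R) = L + R + R**2 + L*R)
M(r, X) = -16 (M(r, X) = -17 - 1*(-1) = -17 + 1 = -16)
(M(96, -123) - 9559) + O(E(7), 11) = (-16 - 9559) + (11 + 7 + 7**2 + 11*7) = -9575 + (11 + 7 + 49 + 77) = -9575 + 144 = -9431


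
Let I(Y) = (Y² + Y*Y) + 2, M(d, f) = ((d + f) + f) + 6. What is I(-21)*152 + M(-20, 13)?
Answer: 134380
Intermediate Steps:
M(d, f) = 6 + d + 2*f (M(d, f) = (d + 2*f) + 6 = 6 + d + 2*f)
I(Y) = 2 + 2*Y² (I(Y) = (Y² + Y²) + 2 = 2*Y² + 2 = 2 + 2*Y²)
I(-21)*152 + M(-20, 13) = (2 + 2*(-21)²)*152 + (6 - 20 + 2*13) = (2 + 2*441)*152 + (6 - 20 + 26) = (2 + 882)*152 + 12 = 884*152 + 12 = 134368 + 12 = 134380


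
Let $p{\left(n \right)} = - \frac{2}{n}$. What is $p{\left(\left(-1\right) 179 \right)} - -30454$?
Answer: $\frac{5451268}{179} \approx 30454.0$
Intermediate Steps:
$p{\left(\left(-1\right) 179 \right)} - -30454 = - \frac{2}{\left(-1\right) 179} - -30454 = - \frac{2}{-179} + 30454 = \left(-2\right) \left(- \frac{1}{179}\right) + 30454 = \frac{2}{179} + 30454 = \frac{5451268}{179}$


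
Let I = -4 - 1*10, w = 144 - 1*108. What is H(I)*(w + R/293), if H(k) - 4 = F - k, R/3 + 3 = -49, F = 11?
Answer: 301368/293 ≈ 1028.6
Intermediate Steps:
R = -156 (R = -9 + 3*(-49) = -9 - 147 = -156)
w = 36 (w = 144 - 108 = 36)
I = -14 (I = -4 - 10 = -14)
H(k) = 15 - k (H(k) = 4 + (11 - k) = 15 - k)
H(I)*(w + R/293) = (15 - 1*(-14))*(36 - 156/293) = (15 + 14)*(36 - 156*1/293) = 29*(36 - 156/293) = 29*(10392/293) = 301368/293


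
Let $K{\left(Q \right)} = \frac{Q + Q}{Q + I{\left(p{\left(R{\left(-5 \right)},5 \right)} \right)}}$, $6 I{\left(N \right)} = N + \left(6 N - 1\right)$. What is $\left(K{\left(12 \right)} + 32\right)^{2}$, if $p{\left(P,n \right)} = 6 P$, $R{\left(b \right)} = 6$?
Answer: $\frac{109830400}{104329} \approx 1052.7$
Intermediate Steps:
$I{\left(N \right)} = - \frac{1}{6} + \frac{7 N}{6}$ ($I{\left(N \right)} = \frac{N + \left(6 N - 1\right)}{6} = \frac{N + \left(-1 + 6 N\right)}{6} = \frac{-1 + 7 N}{6} = - \frac{1}{6} + \frac{7 N}{6}$)
$K{\left(Q \right)} = \frac{2 Q}{\frac{251}{6} + Q}$ ($K{\left(Q \right)} = \frac{Q + Q}{Q - \left(\frac{1}{6} - \frac{7 \cdot 6 \cdot 6}{6}\right)} = \frac{2 Q}{Q + \left(- \frac{1}{6} + \frac{7}{6} \cdot 36\right)} = \frac{2 Q}{Q + \left(- \frac{1}{6} + 42\right)} = \frac{2 Q}{Q + \frac{251}{6}} = \frac{2 Q}{\frac{251}{6} + Q}$)
$\left(K{\left(12 \right)} + 32\right)^{2} = \left(12 \cdot 12 \frac{1}{251 + 6 \cdot 12} + 32\right)^{2} = \left(12 \cdot 12 \frac{1}{251 + 72} + 32\right)^{2} = \left(12 \cdot 12 \cdot \frac{1}{323} + 32\right)^{2} = \left(\frac{144}{323} + 32\right)^{2} = \left(\frac{10480}{323}\right)^{2} = \frac{109830400}{104329}$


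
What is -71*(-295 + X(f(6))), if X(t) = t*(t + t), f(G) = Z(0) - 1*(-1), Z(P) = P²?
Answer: 20803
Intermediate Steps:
f(G) = 1 (f(G) = 0² - 1*(-1) = 0 + 1 = 1)
X(t) = 2*t² (X(t) = t*(2*t) = 2*t²)
-71*(-295 + X(f(6))) = -71*(-295 + 2*1²) = -71*(-295 + 2*1) = -71*(-295 + 2) = -71*(-293) = 20803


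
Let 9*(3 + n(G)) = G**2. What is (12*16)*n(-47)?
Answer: 139648/3 ≈ 46549.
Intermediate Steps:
n(G) = -3 + G**2/9
(12*16)*n(-47) = (12*16)*(-3 + (1/9)*(-47)**2) = 192*(-3 + (1/9)*2209) = 192*(-3 + 2209/9) = 192*(2182/9) = 139648/3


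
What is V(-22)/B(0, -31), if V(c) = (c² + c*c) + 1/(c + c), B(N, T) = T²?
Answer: 42591/42284 ≈ 1.0073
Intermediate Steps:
V(c) = 1/(2*c) + 2*c² (V(c) = (c² + c²) + 1/(2*c) = 2*c² + 1/(2*c) = 1/(2*c) + 2*c²)
V(-22)/B(0, -31) = ((½)*(1 + 4*(-22)³)/(-22))/((-31)²) = ((½)*(-1/22)*(1 + 4*(-10648)))/961 = ((½)*(-1/22)*(1 - 42592))*(1/961) = ((½)*(-1/22)*(-42591))*(1/961) = (42591/44)*(1/961) = 42591/42284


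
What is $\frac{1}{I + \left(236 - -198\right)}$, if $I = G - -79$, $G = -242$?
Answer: $\frac{1}{271} \approx 0.00369$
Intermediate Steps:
$I = -163$ ($I = -242 - -79 = -242 + 79 = -163$)
$\frac{1}{I + \left(236 - -198\right)} = \frac{1}{-163 + \left(236 - -198\right)} = \frac{1}{-163 + \left(236 + 198\right)} = \frac{1}{-163 + 434} = \frac{1}{271}$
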